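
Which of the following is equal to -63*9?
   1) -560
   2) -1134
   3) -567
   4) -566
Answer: 3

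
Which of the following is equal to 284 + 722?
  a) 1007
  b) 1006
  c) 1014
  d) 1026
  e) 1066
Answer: b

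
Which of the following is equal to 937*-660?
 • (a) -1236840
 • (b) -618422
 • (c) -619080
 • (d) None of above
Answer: d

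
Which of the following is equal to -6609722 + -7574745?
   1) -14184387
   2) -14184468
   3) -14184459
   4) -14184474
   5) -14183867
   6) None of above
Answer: 6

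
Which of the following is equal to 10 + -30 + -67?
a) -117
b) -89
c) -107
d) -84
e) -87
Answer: e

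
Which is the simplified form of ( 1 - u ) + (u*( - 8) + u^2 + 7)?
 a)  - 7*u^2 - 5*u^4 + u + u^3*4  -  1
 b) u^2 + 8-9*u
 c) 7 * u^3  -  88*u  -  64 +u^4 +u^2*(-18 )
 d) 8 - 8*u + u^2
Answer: b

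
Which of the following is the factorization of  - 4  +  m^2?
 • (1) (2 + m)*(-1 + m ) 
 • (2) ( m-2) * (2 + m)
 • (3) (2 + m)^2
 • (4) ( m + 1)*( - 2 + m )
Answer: 2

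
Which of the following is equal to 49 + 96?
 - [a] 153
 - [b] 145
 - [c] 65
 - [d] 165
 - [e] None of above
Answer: b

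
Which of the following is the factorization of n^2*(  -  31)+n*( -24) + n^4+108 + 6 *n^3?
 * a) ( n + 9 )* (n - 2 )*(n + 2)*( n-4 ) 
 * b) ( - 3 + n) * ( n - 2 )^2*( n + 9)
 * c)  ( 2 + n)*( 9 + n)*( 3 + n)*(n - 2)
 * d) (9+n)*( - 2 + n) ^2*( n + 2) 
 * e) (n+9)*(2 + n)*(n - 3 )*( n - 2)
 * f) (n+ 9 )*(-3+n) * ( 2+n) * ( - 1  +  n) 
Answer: e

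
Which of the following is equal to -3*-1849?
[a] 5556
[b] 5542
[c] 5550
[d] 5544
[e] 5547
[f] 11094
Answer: e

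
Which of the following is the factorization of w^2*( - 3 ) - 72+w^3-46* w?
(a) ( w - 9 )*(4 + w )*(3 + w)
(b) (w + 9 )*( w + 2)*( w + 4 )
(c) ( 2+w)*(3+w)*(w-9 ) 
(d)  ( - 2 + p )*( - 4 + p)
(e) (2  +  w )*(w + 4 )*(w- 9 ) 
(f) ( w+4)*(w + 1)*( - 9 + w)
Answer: e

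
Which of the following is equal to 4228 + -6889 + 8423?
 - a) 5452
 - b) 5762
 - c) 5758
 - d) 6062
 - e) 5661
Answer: b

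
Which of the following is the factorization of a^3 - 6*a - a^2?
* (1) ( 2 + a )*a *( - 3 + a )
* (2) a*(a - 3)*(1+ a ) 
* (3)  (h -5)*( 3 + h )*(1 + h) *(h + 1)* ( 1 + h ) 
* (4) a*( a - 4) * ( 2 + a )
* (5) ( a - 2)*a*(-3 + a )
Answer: 1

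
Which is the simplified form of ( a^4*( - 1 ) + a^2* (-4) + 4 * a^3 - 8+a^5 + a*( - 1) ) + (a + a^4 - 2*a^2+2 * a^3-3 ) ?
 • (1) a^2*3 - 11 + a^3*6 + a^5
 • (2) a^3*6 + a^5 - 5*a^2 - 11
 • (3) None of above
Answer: 3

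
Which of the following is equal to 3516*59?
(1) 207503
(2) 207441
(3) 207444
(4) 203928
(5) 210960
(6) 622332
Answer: 3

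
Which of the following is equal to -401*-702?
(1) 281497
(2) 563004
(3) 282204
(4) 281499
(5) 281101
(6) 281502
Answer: 6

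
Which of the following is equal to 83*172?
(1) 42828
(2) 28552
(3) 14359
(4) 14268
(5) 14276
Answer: 5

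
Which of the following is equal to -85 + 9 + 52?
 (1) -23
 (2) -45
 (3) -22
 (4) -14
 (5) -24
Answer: 5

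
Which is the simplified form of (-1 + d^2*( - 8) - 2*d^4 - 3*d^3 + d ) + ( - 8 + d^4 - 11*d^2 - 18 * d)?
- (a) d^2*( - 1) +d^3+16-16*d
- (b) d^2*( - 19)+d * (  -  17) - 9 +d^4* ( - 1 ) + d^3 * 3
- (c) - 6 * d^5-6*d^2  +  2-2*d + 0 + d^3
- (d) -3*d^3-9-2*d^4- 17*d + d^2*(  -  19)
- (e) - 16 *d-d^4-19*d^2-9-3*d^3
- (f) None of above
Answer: f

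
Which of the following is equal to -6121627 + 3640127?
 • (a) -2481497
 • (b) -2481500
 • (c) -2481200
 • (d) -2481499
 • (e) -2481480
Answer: b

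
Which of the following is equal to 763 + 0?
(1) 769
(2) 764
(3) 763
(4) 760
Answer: 3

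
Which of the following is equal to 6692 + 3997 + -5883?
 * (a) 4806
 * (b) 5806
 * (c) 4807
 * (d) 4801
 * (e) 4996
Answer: a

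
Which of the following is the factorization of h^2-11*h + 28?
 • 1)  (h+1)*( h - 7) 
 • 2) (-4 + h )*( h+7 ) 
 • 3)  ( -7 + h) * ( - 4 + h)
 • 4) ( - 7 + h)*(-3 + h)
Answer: 3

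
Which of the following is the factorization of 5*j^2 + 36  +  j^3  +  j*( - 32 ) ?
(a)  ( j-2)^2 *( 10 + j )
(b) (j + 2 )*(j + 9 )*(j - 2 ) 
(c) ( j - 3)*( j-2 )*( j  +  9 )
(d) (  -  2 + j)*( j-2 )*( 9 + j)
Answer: d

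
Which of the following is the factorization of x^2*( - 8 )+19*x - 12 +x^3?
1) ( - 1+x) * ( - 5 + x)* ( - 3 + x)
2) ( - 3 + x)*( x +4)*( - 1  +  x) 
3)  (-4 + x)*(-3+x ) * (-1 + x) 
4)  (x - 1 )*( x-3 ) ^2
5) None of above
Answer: 3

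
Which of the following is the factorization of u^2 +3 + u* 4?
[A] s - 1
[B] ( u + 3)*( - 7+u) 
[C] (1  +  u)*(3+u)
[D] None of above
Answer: C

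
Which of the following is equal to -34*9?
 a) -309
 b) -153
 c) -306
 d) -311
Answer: c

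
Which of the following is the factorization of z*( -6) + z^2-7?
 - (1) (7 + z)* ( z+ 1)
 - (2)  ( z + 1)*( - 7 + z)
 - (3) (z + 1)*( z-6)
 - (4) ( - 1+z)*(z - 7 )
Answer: 2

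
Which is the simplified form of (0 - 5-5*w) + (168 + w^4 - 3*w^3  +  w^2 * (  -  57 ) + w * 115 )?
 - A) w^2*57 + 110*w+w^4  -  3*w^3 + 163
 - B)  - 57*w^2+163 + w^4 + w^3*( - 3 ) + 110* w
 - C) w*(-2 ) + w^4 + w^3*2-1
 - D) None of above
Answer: B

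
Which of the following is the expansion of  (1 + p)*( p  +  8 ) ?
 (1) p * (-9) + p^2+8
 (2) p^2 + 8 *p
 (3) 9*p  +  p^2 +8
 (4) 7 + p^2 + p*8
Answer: 3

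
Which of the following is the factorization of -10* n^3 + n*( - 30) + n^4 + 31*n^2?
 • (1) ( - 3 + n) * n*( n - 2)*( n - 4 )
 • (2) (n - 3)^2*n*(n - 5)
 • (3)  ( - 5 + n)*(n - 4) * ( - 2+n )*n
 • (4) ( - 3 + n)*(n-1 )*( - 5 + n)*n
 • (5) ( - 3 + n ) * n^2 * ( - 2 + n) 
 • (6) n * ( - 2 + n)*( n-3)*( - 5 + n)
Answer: 6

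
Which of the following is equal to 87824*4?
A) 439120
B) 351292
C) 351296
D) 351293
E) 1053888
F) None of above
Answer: C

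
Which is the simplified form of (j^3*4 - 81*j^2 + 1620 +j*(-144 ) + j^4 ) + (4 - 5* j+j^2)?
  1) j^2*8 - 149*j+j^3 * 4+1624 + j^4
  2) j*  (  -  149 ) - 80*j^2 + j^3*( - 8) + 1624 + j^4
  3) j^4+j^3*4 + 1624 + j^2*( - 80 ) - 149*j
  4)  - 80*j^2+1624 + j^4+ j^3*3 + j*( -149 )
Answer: 3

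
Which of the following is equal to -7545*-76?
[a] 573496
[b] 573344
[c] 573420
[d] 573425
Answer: c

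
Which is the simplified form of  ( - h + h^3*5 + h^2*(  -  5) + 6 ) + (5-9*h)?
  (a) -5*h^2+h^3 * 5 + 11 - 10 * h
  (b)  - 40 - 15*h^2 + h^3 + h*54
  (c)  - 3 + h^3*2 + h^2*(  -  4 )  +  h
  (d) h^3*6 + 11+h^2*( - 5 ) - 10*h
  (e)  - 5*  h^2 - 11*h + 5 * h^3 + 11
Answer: a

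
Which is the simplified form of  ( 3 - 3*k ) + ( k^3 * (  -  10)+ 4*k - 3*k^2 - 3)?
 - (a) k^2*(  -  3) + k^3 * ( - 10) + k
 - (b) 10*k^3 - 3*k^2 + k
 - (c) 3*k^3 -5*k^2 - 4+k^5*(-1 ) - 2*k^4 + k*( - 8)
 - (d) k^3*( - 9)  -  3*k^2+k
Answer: a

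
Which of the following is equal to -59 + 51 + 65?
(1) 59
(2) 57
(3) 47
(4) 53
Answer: 2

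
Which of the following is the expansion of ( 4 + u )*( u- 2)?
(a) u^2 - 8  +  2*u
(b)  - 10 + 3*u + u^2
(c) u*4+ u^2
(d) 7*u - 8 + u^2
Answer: a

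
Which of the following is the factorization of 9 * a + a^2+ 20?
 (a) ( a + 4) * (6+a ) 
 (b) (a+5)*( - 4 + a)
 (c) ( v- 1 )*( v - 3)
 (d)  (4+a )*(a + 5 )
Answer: d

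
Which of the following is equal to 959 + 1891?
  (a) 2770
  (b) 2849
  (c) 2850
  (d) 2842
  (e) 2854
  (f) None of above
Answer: c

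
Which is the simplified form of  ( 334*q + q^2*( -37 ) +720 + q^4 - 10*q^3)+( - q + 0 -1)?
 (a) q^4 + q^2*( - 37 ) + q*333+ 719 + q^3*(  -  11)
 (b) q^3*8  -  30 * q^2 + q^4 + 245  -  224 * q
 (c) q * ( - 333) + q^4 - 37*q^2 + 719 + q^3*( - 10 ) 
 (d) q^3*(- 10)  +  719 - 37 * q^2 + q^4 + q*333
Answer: d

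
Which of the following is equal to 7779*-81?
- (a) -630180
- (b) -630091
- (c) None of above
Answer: c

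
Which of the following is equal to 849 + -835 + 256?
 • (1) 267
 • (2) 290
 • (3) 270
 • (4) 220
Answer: 3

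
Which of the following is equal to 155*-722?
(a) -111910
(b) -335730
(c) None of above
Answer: a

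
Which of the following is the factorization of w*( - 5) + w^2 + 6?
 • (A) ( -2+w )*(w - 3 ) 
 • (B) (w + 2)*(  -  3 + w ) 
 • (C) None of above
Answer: A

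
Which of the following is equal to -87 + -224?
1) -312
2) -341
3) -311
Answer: 3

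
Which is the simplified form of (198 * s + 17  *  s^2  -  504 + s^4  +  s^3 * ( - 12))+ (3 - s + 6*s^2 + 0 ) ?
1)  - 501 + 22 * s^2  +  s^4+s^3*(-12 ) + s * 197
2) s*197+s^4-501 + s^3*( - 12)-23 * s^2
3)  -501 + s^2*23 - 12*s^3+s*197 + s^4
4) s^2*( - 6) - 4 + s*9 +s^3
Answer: 3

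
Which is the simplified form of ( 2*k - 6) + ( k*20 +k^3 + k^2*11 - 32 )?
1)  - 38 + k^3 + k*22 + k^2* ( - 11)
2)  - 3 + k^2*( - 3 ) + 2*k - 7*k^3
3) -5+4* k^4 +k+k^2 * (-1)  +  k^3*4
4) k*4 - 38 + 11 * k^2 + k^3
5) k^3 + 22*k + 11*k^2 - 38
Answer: 5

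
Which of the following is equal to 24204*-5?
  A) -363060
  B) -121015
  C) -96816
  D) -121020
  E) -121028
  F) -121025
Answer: D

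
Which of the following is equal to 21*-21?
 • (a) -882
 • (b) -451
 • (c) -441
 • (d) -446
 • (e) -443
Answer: c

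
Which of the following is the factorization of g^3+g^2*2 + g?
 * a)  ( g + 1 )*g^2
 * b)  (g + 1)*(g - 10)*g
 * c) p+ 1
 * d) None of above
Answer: d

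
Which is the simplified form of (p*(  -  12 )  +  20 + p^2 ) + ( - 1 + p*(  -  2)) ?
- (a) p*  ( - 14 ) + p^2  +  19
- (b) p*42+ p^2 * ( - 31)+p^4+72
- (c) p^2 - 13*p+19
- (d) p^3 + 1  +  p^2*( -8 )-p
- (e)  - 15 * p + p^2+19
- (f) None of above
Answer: a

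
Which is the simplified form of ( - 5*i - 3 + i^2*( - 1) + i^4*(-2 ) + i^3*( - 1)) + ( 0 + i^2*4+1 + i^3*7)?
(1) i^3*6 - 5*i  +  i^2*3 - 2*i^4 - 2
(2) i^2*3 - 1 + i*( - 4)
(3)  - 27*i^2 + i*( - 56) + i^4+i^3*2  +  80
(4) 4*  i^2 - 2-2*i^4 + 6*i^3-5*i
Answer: 1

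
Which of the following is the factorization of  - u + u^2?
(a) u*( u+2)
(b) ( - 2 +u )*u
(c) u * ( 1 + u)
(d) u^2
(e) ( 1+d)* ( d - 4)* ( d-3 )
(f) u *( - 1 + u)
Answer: f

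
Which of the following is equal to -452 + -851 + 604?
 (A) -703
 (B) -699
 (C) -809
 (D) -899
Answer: B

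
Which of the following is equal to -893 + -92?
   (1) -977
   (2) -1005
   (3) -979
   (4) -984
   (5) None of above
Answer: 5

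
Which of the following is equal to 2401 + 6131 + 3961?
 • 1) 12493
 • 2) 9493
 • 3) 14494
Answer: 1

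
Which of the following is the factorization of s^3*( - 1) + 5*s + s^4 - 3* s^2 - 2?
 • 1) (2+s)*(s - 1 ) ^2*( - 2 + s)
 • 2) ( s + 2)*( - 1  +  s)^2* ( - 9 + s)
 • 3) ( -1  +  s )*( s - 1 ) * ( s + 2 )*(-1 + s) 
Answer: 3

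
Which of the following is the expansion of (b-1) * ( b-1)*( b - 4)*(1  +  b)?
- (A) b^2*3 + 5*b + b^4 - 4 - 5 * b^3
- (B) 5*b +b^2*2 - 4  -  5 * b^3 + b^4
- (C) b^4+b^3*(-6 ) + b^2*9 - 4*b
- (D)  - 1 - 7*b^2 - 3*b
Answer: A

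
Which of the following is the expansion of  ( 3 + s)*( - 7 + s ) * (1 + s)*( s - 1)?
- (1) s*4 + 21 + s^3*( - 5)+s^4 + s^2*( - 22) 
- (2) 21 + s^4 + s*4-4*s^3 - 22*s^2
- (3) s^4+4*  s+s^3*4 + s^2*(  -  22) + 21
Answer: 2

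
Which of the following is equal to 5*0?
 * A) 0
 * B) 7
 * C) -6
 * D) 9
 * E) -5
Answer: A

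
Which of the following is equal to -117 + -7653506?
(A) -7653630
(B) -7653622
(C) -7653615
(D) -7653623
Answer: D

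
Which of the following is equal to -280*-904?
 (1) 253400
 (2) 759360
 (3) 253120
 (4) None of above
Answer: 3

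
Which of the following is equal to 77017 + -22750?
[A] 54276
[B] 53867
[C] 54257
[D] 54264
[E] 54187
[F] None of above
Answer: F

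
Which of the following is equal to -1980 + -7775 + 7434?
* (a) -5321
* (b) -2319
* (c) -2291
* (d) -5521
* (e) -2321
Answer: e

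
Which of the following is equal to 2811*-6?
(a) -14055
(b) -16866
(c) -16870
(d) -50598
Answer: b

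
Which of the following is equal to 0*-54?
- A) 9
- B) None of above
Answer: B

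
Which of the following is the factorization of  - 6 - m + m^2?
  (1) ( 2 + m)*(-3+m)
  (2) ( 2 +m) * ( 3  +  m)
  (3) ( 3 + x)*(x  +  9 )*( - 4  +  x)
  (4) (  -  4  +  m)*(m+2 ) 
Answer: 1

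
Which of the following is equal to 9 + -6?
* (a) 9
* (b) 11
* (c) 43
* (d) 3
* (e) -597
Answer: d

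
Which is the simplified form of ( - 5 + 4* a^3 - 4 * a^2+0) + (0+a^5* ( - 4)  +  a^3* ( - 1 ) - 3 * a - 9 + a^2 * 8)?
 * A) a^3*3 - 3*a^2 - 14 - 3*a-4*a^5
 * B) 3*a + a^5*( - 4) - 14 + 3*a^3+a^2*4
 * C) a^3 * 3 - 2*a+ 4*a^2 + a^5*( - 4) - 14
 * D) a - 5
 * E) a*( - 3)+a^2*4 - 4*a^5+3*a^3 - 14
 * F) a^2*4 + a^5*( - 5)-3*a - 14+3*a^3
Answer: E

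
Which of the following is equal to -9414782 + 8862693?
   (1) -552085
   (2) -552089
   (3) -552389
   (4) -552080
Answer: 2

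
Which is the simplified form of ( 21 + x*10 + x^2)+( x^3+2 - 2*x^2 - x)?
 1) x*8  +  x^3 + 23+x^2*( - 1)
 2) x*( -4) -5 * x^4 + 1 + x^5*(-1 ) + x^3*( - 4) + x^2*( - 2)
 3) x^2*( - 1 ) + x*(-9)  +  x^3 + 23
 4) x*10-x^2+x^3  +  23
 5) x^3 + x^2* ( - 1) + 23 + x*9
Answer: 5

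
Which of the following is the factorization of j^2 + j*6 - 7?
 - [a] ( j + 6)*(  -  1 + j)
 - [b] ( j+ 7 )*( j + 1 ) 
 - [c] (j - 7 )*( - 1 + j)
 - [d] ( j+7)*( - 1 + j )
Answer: d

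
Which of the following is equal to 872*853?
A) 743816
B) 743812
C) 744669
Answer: A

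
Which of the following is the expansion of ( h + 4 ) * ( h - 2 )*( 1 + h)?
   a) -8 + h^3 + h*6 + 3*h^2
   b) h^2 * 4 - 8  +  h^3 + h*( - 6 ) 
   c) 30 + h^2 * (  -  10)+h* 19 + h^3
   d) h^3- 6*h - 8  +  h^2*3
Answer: d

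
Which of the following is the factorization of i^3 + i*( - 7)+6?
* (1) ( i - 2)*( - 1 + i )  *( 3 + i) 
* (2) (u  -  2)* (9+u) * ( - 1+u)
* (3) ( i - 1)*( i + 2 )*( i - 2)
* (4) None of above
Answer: 1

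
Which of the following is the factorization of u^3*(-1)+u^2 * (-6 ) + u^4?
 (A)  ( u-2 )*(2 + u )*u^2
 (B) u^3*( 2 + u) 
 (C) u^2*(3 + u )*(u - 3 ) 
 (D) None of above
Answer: D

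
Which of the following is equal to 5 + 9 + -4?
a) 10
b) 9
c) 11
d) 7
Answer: a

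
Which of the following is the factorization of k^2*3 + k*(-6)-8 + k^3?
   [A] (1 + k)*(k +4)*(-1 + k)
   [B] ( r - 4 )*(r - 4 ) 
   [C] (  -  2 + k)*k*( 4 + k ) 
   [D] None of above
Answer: D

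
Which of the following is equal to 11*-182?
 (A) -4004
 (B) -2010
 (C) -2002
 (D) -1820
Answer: C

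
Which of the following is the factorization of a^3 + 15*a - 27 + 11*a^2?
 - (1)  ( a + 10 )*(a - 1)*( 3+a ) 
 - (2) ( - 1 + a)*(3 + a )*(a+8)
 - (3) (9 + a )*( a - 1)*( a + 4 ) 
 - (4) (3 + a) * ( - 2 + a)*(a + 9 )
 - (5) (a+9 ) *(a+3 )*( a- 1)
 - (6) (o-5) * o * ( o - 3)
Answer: 5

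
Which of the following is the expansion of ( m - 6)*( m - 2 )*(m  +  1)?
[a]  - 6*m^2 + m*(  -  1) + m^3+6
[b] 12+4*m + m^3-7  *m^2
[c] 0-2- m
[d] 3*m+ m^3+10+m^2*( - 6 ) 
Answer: b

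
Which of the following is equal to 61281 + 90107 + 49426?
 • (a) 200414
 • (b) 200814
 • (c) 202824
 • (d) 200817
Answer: b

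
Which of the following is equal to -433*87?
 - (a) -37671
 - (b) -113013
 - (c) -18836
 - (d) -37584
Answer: a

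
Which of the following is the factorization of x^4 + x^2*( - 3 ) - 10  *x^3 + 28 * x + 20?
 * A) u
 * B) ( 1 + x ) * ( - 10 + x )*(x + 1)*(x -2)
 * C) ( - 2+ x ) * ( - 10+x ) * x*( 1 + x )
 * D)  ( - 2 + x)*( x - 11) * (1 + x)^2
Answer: B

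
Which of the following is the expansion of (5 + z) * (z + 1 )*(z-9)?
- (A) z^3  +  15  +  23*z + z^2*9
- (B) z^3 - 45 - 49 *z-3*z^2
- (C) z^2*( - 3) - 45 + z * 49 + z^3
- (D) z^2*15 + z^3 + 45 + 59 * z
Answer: B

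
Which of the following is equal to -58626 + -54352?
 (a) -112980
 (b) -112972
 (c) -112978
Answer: c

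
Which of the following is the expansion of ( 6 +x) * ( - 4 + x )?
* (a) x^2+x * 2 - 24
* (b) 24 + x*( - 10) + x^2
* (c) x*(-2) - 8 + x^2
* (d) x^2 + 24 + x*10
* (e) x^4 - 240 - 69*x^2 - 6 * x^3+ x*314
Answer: a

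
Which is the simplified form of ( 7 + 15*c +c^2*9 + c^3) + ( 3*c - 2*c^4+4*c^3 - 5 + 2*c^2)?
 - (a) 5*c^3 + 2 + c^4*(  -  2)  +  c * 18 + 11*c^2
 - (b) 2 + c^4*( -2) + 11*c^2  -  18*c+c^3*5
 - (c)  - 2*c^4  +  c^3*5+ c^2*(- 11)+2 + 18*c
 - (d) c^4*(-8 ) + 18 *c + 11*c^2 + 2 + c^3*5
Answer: a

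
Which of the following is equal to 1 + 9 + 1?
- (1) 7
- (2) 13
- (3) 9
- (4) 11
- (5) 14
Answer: 4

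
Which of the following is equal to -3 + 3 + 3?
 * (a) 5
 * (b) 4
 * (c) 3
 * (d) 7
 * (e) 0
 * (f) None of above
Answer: c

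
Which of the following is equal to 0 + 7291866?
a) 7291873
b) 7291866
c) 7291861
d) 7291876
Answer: b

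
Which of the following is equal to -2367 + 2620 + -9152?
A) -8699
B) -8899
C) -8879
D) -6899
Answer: B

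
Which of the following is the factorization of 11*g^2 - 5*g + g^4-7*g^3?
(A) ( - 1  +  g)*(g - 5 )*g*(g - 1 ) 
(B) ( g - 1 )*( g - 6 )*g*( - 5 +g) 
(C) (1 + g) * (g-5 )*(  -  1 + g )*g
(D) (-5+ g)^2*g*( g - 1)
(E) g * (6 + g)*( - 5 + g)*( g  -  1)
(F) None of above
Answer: A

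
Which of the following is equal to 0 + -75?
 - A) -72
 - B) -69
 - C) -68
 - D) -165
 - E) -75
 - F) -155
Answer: E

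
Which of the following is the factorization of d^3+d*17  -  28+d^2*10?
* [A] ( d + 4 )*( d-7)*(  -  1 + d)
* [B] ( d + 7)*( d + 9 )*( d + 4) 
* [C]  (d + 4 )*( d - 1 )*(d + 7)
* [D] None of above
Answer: C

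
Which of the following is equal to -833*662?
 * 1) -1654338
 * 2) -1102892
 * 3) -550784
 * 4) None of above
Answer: 4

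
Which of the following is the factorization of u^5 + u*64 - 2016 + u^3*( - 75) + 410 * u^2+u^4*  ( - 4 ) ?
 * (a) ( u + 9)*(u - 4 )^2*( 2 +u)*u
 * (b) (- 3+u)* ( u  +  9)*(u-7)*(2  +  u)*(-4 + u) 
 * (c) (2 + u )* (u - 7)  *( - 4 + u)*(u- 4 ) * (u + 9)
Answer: c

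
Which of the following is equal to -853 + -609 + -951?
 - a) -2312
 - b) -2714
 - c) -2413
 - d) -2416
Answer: c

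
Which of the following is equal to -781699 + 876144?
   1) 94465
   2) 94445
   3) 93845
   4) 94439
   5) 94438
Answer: 2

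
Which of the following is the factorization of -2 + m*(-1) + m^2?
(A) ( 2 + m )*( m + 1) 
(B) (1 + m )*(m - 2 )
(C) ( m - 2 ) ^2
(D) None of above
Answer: B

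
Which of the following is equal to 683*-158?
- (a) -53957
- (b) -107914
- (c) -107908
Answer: b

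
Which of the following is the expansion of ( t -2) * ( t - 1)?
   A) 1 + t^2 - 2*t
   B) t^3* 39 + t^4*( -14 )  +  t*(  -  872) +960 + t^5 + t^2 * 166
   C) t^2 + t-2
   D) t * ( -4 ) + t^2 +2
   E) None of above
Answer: E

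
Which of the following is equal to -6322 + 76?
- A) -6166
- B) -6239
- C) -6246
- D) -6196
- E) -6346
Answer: C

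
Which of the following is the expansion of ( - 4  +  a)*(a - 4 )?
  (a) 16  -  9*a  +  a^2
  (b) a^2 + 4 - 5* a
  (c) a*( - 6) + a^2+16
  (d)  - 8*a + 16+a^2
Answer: d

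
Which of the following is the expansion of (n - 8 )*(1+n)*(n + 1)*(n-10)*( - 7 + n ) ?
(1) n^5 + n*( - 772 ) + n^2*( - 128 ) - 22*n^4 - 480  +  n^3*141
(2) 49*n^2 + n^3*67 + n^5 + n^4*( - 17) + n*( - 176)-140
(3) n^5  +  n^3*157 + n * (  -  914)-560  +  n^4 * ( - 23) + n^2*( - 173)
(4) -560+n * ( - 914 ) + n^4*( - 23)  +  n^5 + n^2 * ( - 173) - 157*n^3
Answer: 3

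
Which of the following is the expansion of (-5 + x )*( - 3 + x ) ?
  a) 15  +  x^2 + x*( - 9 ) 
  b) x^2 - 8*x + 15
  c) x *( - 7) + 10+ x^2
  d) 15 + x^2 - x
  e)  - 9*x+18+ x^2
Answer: b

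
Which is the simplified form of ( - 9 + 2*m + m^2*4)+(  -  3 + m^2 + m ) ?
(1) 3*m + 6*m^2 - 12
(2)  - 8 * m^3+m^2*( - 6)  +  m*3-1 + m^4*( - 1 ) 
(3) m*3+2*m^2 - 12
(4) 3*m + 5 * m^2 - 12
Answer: 4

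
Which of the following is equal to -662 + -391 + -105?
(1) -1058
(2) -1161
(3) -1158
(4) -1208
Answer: 3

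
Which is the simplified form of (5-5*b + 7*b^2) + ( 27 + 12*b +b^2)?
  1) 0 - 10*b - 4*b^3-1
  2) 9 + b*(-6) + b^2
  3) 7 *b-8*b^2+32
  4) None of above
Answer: 4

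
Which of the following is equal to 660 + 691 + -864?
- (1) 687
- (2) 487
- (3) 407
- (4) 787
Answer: 2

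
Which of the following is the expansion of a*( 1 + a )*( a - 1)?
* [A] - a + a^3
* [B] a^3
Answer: A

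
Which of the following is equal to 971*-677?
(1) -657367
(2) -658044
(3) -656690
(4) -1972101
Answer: 1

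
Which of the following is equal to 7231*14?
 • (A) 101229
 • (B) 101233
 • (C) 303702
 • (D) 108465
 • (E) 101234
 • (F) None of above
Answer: E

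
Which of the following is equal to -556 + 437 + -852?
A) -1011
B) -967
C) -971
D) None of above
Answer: C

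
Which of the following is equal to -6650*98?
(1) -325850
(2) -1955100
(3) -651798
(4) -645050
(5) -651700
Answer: 5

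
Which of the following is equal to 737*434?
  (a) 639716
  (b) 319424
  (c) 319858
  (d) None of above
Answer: c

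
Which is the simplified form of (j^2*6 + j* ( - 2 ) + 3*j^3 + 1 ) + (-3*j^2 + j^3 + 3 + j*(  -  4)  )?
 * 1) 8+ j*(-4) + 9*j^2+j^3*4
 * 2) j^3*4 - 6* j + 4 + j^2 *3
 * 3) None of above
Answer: 2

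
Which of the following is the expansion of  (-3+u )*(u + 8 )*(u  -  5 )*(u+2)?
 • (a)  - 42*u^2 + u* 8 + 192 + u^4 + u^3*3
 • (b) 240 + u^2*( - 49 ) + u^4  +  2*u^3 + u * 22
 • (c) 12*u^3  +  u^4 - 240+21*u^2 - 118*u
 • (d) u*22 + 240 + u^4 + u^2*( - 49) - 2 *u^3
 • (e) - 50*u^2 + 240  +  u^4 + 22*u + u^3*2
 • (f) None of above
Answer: b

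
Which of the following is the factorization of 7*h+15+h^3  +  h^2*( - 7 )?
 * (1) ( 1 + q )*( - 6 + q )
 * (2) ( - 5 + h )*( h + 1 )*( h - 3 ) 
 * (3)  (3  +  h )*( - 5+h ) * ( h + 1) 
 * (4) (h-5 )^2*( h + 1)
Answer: 2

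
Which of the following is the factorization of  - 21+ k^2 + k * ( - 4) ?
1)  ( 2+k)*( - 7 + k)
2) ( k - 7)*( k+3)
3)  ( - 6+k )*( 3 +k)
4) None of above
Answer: 2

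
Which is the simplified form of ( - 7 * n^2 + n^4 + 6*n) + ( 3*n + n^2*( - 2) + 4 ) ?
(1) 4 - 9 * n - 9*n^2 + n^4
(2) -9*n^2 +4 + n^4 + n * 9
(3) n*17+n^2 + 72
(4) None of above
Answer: 2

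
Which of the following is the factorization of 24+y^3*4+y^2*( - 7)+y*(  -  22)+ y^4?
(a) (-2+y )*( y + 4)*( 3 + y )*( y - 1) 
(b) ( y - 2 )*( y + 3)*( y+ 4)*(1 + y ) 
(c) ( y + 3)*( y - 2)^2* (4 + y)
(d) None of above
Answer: a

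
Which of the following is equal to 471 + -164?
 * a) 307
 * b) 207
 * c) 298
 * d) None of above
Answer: a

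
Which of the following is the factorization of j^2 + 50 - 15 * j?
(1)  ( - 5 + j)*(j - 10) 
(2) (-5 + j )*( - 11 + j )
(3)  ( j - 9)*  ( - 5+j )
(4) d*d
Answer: 1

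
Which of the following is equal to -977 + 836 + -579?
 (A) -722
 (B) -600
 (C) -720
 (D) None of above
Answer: C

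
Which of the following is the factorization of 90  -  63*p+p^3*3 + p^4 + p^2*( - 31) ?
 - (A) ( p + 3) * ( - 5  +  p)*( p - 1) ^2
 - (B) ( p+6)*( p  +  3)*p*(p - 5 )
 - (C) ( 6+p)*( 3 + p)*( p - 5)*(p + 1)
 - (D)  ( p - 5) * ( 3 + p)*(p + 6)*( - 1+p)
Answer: D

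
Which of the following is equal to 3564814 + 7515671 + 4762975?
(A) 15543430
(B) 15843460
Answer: B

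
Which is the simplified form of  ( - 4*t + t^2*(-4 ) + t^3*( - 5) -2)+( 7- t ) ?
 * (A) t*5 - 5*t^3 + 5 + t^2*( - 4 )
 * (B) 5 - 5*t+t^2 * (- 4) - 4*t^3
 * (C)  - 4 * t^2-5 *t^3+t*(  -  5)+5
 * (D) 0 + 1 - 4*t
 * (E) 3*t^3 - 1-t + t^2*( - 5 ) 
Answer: C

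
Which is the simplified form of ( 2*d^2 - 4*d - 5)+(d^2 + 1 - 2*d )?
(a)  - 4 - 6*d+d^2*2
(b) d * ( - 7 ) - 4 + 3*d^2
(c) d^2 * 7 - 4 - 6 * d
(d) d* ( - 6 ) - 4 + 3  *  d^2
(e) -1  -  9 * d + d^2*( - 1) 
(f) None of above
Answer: d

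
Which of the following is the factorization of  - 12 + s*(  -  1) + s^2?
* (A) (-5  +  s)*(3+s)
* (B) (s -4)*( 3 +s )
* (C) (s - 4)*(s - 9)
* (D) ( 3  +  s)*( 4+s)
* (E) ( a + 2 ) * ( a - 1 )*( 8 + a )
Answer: B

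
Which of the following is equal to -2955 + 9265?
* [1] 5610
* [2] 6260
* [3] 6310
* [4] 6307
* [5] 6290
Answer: 3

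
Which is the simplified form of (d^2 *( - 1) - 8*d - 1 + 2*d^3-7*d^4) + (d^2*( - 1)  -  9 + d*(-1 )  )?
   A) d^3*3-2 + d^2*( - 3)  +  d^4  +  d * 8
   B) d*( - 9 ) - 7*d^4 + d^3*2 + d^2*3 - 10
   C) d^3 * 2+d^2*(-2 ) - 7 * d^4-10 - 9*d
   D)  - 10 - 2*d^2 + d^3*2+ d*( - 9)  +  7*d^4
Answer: C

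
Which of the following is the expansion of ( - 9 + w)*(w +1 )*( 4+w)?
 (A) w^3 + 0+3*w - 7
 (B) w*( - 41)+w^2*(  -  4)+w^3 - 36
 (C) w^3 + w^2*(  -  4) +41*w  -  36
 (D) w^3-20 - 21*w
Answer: B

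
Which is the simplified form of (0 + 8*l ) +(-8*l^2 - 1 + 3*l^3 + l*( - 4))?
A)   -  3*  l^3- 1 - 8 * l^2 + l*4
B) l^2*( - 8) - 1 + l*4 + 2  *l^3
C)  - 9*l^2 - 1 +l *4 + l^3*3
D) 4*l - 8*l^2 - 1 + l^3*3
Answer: D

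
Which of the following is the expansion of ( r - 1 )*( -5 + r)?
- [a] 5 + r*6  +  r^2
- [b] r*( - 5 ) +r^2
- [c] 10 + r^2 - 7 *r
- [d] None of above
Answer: d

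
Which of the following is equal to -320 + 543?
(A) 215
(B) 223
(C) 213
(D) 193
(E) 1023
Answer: B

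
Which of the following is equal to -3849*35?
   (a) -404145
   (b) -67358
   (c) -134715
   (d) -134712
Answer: c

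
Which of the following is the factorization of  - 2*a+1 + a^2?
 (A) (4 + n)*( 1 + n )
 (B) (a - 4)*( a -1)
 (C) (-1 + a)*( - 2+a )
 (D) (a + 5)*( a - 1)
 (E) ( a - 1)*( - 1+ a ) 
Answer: E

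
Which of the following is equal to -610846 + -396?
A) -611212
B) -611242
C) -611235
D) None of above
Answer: B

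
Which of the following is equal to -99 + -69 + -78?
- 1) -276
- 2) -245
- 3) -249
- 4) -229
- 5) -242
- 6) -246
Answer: 6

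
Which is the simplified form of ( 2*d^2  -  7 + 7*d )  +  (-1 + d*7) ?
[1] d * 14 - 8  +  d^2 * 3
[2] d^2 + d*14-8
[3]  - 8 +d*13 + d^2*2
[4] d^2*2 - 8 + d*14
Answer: 4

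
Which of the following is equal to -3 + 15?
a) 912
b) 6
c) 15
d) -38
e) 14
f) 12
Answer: f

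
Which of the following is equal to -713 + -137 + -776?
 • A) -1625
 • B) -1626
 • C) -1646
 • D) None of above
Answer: B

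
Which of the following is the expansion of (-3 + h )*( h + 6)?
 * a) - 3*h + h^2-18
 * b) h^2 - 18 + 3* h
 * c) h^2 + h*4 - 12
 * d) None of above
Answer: b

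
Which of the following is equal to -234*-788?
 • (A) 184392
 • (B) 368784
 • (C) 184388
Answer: A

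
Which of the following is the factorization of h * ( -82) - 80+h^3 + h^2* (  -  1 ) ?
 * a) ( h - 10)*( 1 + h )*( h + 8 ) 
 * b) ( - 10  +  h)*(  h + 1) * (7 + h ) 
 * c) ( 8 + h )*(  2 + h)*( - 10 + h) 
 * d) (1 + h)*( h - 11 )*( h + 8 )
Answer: a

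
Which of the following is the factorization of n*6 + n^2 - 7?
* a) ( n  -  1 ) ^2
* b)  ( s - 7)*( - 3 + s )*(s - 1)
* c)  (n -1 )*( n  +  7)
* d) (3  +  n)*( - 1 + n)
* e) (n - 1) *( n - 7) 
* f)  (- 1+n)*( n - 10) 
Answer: c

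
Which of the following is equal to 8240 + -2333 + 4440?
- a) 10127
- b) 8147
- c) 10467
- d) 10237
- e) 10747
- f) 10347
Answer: f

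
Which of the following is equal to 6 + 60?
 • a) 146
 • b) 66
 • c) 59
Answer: b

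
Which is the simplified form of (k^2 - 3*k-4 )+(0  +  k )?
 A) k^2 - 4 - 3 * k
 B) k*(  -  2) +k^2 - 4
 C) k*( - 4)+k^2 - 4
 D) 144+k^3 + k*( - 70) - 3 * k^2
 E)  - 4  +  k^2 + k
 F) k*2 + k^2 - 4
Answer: B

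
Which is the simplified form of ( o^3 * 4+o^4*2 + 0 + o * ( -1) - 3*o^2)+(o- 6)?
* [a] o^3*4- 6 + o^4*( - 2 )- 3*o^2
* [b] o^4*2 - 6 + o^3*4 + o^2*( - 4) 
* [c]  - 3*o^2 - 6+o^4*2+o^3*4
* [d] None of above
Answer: c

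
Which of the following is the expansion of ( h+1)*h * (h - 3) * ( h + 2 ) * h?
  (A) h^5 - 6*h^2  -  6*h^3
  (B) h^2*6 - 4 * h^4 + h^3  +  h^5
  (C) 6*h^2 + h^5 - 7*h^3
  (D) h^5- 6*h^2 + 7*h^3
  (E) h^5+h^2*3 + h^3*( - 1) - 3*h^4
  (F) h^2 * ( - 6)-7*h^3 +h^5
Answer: F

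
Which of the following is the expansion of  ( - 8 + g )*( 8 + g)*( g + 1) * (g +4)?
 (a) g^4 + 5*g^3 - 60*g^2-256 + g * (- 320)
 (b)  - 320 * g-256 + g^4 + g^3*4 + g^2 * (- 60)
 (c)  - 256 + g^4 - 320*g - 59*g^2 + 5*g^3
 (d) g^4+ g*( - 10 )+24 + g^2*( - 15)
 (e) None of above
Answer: a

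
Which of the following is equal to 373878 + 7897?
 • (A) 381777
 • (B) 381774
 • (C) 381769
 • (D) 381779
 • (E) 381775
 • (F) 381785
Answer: E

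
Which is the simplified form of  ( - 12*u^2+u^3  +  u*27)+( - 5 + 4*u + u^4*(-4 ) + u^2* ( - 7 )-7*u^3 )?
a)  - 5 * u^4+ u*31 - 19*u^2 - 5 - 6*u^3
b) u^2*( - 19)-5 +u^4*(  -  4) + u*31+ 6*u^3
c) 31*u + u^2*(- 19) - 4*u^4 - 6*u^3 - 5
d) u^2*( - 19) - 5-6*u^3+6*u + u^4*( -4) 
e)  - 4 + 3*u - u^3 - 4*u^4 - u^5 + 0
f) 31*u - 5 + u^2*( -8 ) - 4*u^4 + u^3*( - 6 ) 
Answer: c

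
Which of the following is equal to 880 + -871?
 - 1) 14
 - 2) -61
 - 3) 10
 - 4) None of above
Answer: 4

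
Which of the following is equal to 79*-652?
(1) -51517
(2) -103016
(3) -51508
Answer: 3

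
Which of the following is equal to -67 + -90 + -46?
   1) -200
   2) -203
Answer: 2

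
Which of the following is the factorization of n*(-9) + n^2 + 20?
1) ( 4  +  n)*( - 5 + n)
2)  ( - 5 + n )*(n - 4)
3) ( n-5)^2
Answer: 2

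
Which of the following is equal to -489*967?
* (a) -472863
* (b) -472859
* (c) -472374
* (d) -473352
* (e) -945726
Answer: a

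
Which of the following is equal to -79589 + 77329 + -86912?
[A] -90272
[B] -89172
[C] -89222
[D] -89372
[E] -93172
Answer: B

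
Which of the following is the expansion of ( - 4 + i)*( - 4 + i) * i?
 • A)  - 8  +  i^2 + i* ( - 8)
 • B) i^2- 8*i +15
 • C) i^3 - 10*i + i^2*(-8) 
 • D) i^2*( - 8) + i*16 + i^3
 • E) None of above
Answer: D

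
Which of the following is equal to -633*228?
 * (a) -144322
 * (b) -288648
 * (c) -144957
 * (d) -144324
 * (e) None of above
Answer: d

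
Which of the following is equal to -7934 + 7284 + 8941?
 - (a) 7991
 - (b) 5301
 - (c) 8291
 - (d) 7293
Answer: c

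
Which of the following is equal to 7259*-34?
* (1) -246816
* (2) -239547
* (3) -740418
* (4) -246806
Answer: 4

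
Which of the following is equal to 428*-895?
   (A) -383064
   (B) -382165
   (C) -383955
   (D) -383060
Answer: D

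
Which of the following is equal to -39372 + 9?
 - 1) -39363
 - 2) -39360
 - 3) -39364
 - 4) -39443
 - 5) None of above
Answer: 1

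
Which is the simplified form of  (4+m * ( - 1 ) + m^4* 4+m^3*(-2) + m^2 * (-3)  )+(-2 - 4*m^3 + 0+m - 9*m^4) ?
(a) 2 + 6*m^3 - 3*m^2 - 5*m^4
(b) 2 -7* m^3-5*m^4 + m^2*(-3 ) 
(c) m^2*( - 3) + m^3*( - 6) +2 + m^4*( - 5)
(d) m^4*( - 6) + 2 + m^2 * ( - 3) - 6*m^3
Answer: c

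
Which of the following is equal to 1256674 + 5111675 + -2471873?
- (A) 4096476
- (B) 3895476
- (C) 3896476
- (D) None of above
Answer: C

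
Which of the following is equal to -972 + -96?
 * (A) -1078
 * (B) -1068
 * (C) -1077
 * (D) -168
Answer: B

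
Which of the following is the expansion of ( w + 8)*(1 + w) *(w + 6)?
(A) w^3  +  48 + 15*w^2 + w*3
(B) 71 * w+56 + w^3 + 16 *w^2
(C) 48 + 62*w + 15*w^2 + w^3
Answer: C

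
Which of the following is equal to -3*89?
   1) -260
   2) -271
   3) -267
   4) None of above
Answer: 3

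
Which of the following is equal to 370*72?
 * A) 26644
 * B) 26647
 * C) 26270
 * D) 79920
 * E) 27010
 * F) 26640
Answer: F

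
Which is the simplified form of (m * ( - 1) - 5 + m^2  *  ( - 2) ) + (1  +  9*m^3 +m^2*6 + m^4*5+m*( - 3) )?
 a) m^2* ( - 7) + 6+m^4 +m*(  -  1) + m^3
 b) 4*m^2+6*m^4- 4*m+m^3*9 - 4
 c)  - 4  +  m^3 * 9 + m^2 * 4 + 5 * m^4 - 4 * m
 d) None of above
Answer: c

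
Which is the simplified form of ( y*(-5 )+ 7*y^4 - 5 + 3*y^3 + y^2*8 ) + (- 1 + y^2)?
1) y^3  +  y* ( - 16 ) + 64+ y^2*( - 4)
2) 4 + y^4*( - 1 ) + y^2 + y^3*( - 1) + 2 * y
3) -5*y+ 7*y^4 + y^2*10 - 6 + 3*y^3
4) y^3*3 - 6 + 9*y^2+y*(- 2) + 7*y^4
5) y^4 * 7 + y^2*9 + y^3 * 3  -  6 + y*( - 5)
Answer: 5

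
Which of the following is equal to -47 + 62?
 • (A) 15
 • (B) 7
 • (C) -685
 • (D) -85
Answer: A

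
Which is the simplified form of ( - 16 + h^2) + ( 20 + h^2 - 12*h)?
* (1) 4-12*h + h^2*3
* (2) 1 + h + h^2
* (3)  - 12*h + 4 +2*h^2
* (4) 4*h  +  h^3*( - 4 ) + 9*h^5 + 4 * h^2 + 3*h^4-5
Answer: 3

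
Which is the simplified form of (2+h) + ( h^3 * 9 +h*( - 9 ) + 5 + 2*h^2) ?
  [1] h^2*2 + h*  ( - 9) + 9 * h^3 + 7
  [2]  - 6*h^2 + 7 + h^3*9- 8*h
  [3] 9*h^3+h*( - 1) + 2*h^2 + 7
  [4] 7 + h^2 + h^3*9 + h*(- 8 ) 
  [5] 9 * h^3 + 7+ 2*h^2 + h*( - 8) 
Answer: 5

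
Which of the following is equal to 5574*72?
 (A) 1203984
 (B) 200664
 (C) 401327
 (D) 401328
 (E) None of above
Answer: D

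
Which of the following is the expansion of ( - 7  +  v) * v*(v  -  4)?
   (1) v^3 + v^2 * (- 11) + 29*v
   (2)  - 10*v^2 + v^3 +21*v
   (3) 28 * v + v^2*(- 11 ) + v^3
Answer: 3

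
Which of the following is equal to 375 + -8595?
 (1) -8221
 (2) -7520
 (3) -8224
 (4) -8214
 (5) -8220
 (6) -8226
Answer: 5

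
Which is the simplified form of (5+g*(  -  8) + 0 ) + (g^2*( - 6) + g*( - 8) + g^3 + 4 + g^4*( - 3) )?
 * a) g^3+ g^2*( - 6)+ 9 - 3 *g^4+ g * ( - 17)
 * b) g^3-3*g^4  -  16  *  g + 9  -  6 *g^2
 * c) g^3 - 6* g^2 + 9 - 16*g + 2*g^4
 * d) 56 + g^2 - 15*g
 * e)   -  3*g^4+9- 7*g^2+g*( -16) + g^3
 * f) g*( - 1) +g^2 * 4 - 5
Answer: b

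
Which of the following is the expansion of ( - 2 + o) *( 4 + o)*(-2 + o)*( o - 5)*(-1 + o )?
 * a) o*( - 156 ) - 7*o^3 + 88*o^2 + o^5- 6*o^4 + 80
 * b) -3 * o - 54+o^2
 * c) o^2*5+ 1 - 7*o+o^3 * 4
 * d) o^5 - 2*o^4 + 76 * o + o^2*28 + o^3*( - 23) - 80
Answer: a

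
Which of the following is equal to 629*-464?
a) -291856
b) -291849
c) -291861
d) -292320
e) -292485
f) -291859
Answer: a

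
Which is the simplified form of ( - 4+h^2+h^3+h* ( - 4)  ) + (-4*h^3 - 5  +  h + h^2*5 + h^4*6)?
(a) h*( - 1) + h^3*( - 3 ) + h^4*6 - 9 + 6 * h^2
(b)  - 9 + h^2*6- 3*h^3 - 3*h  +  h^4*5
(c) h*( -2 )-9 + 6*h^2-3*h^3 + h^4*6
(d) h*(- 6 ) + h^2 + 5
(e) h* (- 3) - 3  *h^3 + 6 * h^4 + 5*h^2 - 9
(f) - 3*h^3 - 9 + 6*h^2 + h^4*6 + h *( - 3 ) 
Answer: f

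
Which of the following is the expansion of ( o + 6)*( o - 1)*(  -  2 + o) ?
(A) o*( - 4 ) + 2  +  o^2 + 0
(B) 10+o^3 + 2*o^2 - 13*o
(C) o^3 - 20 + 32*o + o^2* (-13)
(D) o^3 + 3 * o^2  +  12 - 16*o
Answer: D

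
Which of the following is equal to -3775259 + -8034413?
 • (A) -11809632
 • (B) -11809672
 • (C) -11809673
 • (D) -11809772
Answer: B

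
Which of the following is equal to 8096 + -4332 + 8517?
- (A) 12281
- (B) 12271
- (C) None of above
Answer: A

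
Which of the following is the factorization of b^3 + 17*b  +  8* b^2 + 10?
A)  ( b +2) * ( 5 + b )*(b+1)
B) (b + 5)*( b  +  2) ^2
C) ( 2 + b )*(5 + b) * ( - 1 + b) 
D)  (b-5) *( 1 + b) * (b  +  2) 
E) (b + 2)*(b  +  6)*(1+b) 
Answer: A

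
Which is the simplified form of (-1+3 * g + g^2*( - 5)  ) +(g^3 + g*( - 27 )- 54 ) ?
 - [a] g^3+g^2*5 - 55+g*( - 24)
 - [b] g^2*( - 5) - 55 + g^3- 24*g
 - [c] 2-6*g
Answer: b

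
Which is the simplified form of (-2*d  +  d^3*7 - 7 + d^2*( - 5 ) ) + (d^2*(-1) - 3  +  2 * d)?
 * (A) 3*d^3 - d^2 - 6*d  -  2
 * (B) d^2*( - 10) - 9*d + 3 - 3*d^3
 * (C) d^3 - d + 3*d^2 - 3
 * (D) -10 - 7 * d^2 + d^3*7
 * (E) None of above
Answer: E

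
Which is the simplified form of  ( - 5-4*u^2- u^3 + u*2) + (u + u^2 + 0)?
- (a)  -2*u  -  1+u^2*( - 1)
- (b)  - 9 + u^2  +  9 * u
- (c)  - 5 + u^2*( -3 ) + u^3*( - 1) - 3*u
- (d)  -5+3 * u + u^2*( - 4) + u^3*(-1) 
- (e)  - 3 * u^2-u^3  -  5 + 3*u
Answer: e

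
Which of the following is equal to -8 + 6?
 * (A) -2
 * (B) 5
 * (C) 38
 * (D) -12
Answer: A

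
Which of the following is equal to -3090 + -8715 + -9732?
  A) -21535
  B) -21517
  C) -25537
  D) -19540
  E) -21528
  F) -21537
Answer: F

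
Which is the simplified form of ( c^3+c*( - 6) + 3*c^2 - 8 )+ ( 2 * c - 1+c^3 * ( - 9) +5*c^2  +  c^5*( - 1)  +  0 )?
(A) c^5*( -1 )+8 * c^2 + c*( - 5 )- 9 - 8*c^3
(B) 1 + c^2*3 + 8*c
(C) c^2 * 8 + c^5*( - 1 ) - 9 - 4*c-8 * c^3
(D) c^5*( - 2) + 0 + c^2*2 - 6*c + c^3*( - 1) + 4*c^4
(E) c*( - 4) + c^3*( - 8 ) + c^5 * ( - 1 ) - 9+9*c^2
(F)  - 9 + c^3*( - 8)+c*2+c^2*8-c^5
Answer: C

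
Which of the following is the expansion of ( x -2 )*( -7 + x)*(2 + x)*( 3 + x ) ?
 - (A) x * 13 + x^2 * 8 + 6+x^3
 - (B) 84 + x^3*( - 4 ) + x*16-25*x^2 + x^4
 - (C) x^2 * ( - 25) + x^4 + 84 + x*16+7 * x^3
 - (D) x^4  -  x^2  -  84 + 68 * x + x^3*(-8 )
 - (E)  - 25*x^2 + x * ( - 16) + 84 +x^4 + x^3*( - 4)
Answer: B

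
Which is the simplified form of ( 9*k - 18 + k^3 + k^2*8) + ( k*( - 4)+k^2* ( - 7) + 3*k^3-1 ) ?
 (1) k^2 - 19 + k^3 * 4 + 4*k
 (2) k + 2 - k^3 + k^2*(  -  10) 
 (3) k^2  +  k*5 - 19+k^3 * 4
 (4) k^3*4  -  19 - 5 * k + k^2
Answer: 3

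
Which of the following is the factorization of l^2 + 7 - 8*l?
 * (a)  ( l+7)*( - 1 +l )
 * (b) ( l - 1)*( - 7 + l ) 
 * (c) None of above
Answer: b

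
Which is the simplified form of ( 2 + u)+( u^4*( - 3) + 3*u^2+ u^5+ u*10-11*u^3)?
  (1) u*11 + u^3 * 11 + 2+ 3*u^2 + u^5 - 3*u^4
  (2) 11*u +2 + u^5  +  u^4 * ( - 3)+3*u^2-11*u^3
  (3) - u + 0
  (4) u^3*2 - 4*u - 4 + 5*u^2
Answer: 2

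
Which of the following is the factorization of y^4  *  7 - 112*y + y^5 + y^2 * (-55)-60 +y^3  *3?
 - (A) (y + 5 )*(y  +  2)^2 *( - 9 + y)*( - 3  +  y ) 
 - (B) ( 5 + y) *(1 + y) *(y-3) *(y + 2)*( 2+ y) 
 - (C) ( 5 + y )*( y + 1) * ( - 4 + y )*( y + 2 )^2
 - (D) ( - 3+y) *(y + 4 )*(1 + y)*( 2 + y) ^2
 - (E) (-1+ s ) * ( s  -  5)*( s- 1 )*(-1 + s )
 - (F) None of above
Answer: B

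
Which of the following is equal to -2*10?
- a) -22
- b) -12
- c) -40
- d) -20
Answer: d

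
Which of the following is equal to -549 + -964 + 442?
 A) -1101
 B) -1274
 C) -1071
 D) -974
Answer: C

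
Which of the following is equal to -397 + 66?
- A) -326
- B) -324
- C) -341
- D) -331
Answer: D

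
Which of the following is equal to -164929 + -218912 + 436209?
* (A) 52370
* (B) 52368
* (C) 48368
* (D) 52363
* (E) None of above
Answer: B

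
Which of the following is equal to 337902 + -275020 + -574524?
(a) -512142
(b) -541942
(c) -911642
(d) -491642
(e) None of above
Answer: e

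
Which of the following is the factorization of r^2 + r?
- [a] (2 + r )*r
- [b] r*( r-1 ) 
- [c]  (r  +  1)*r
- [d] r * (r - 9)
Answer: c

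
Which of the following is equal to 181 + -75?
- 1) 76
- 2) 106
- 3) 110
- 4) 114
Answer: 2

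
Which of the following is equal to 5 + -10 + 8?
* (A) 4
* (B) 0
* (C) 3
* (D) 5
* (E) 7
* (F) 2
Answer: C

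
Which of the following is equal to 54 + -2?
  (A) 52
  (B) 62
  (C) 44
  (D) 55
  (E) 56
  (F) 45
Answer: A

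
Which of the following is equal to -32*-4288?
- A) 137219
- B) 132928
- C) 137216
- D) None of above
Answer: C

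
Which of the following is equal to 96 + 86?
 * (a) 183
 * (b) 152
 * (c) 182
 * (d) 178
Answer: c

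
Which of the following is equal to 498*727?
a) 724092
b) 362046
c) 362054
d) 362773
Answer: b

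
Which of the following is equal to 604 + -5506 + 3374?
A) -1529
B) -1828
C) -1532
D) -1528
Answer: D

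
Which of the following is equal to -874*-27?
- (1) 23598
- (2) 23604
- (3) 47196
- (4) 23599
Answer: 1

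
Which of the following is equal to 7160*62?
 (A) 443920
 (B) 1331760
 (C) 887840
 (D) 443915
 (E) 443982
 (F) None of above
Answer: A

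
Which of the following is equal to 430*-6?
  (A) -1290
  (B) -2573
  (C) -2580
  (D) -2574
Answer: C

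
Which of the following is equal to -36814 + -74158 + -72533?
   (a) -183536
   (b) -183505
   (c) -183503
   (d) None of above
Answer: b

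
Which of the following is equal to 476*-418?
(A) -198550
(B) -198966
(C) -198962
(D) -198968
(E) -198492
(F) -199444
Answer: D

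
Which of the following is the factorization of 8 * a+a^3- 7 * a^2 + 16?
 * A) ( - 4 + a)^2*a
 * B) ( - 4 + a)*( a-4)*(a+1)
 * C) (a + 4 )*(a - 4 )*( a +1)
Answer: B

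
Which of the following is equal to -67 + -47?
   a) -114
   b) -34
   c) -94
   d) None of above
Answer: a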